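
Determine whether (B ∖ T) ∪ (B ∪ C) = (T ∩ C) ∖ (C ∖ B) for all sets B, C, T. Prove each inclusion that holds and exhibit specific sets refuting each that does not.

(⊆) This inclusion fails. Take B = {1}, C = ∅, T = ∅; then 1 ∈ (B ∖ T) ∪ (B ∪ C) but 1 ∉ (T ∩ C) ∖ (C ∖ B).

(⊇) Let x ∈ (T ∩ C) ∖ (C ∖ B). Then x ∈ B ∩ C ∩ T, from which x ∈ (B ∖ T) ∪ (B ∪ C).

The sets are not equal: only the reverse inclusion holds.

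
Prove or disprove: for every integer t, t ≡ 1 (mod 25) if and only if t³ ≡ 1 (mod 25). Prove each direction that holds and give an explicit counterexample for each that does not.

Both implications hold.

(⟸) Suppose t³ ≡ 1 (mod 25). The only residue r in {0, …, 24} with r³ ≡ 1 (mod 25) is r = 1, so t ≡ 1 (mod 25).

(⟹) Suppose t ≡ 1 (mod 25). Write t = 25j + 1. Then (25j + 1)³ = 15625j³ + 1875j² + 75j + 1 = 25(625j³ + 75j² + 3j) + 1, so t³ ≡ 1 (mod 25).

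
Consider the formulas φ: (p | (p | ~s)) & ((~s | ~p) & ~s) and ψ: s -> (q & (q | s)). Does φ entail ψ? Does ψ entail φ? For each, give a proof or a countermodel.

Only the forward implication holds.

[⇒] Assume the antecedent. If s is true, the antecedent cannot hold. If s is false, s -> (q & (q | s)) reduces to true regardless of the other variables. Either way s -> (q & (q | s)) holds.

[⇐] This fails. Under s = T, q = T, p = F, the left side is false but the right side is true.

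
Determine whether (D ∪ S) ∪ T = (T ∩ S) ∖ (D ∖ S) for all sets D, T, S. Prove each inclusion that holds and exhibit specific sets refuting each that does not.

The sets are not equal: only the reverse inclusion holds.

Forward inclusion. This inclusion fails. Take D = {1}, T = ∅, S = ∅; then 1 ∈ (D ∪ S) ∪ T but 1 ∉ (T ∩ S) ∖ (D ∖ S).

Reverse inclusion. Let x ∈ (T ∩ S) ∖ (D ∖ S). Then either x ∈ T ∩ S and x ∉ D; or x ∈ D ∩ T ∩ S. In each case x ∈ (D ∪ S) ∪ T, so (T ∩ S) ∖ (D ∖ S) ⊆ (D ∪ S) ∪ T.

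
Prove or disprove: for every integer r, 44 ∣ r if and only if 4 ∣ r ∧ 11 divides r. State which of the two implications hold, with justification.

Forward direction. If 44 ∣ r, write r = 44q. Since 44 = 11·4, r = 4·(11q), so 4 ∣ r; and since 44 = 4·11, r = 11·(4q), so 11 ∣ r.

Converse. Suppose 4 ∣ r and 11 ∣ r. Any common multiple of 4 and 11 is a multiple of their lcm; here gcd(4, 11) = 1, so lcm(4, 11) = 4·11 = 44, so 44 ∣ r.

Equivalent; both directions hold.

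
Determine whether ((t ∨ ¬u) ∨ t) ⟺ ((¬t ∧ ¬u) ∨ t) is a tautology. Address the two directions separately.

Both directions hold; the statement is true.

[⇐] Assume the antecedent. If u is true, the antecedent forces (u = T, t = T), and (t ∨ ¬u) ∨ t holds there. If u is false, (t ∨ ¬u) ∨ t reduces to true regardless of the other variables. Either way (t ∨ ¬u) ∨ t holds.

[⇒] Assume the antecedent. If u is true, the antecedent forces (u = T, t = T), and (¬t ∧ ¬u) ∨ t holds there. If u is false, (¬t ∧ ¬u) ∨ t reduces to true regardless of the other variables. Either way (¬t ∧ ¬u) ∨ t holds.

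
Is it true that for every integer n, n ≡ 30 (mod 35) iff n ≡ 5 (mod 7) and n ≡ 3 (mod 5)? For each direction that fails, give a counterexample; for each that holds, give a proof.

Both directions fail.

(→) This fails: n = 30 gives 30 ≡ 30 (mod 35) but 30 ≡ 2 (mod 7), so the conjunction on the right does not hold.

(←) This fails: n = 33 satisfies both congruences on the right (33 ≡ 5 mod 7 and 33 ≡ 3 mod 5) yet 33 ≡ 33 (mod 35), not 30.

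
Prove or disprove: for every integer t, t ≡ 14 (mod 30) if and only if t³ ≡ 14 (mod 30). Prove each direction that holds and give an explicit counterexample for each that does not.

Both implications hold.

[⇒] Suppose t ≡ 14 (mod 30). Write t = 30j + 14. Then (30j + 14)³ = 27000j³ + 37800j² + 17640j + 2744 = 30(900j³ + 1260j² + 588j + 91) + 14, so t³ ≡ 14 (mod 30).

[⇐] Conversely, suppose t³ ≡ 14 (mod 30). The only residue r in {0, …, 29} with r³ ≡ 14 (mod 30) is r = 14, so t ≡ 14 (mod 30).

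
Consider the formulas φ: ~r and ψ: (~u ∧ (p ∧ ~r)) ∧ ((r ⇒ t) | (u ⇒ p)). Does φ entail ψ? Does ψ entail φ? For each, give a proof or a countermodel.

Not equivalent: only (⇐) holds.

Forward direction. This fails. Under p = F, u = F, r = F, t = F, the left side is true but the right side is false.

Converse. Assume the antecedent. If p is true, the antecedent forces (p = T, u = F, r = F, t = F) or (p = T, u = F, r = F, t = T), and ~r holds there. If p is false, the antecedent cannot hold. Either way ~r holds.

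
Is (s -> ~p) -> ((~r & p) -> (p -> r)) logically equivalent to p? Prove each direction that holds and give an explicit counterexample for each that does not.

Neither implication holds.

(⇒) This fails. Under p = F, r = F, s = F, the left side is true but the right side is false.

(⇐) This fails. Under p = T, r = F, s = F, the left side is false but the right side is true.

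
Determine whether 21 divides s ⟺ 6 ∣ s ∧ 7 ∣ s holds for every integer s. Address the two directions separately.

(⇒) fails; (⇐) holds.

[⇒] This fails: take s = 21. Certainly 21 ∣ 21, but 6 ∤ 21.

[⇐] Suppose 6 ∣ s and 7 ∣ s. Any common multiple of 6 and 7 is a multiple of their lcm; here gcd(6, 7) = 1, so lcm(6, 7) = 6·7 = 42, so 42 ∣ s. Since 21 ∣ 42, it follows that 21 ∣ s.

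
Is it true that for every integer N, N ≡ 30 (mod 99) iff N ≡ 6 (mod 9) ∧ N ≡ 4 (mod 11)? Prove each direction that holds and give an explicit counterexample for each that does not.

(⇒) This fails: N = 30 gives 30 ≡ 30 (mod 99) but 30 ≡ 3 (mod 9), so the conjunction on the right does not hold.

(⇐) This fails: N = 15 satisfies both congruences on the right (15 ≡ 6 mod 9 and 15 ≡ 4 mod 11) yet 15 ≡ 15 (mod 99), not 30.

Both directions fail.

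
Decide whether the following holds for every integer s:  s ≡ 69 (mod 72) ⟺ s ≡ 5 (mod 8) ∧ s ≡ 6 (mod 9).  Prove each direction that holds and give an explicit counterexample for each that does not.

Both directions hold; the statement is true.

Forward direction. Suppose s ≡ 69 (mod 72); write s = 72j + 69. Since 8 ∣ 72, reducing mod 8 gives s ≡ 69 ≡ 5 (mod 8); since 9 ∣ 72, reducing mod 9 gives s ≡ 69 ≡ 6 (mod 9).

Converse. If s ≡ 5 (mod 8) and s ≡ 6 (mod 9), then by the Chinese remainder theorem s ≡ 69 (mod 72). This is exactly s ≡ 69 (mod 72).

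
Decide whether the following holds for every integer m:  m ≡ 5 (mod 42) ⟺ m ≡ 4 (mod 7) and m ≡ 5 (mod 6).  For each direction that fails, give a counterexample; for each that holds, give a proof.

Both directions fail.

(→) This fails: m = 5 gives 5 ≡ 5 (mod 42) but 5 ≡ 5 (mod 7), so the conjunction on the right does not hold.

(←) This fails: m = 11 satisfies both congruences on the right (11 ≡ 4 mod 7 and 11 ≡ 5 mod 6) yet 11 ≡ 11 (mod 42), not 5.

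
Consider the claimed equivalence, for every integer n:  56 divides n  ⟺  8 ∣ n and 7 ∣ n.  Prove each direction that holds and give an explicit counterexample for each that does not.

(→) If 56 ∣ n, write n = 56q. Since 56 = 7·8, n = 8·(7q), so 8 ∣ n; and since 56 = 8·7, n = 7·(8q), so 7 ∣ n.

(←) Suppose 8 ∣ n and 7 ∣ n. Any common multiple of 8 and 7 is a multiple of their lcm; here gcd(8, 7) = 1, so lcm(8, 7) = 8·7 = 56, so 56 ∣ n.

Both directions hold; the statement is true.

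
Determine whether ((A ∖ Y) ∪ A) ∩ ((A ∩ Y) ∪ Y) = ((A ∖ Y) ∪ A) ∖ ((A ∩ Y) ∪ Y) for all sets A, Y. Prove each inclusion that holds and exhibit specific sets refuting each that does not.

Forward inclusion. This inclusion fails. Take A = {1}, Y = {1}; then 1 ∈ ((A ∖ Y) ∪ A) ∩ ((A ∩ Y) ∪ Y) but 1 ∉ ((A ∖ Y) ∪ A) ∖ ((A ∩ Y) ∪ Y).

Reverse inclusion. This inclusion fails. Take A = {1}, Y = ∅; then 1 ∈ ((A ∖ Y) ∪ A) ∖ ((A ∩ Y) ∪ Y) but 1 ∉ ((A ∖ Y) ∪ A) ∩ ((A ∩ Y) ∪ Y).

Both inclusions fail.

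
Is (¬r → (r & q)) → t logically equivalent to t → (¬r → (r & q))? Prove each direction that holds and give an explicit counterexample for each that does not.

Neither direction holds.

(⇒) This fails. Under t = T, q = F, r = F, the left side is true but the right side is false.

(⇐) This fails. Under t = F, q = F, r = T, the left side is false but the right side is true.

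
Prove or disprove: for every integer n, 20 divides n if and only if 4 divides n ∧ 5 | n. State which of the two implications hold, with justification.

Both directions hold; the statement is true.

[⇐] Suppose 4 ∣ n and 5 ∣ n. Any common multiple of 4 and 5 is a multiple of their lcm; here gcd(4, 5) = 1, so lcm(4, 5) = 4·5 = 20, so 20 ∣ n.

[⇒] If 20 ∣ n, write n = 20q. Since 20 = 5·4, n = 4·(5q), so 4 ∣ n; and since 20 = 4·5, n = 5·(4q), so 5 ∣ n.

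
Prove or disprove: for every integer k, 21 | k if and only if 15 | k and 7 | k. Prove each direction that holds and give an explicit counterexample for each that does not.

Only the reverse direction holds.

[⇒] This fails: take k = 21. Certainly 21 ∣ 21, but 15 ∤ 21.

[⇐] Suppose 15 ∣ k and 7 ∣ k. Any common multiple of 15 and 7 is a multiple of their lcm; here gcd(15, 7) = 1, so lcm(15, 7) = 15·7 = 105, so 105 ∣ k. Since 21 ∣ 105, it follows that 21 ∣ k.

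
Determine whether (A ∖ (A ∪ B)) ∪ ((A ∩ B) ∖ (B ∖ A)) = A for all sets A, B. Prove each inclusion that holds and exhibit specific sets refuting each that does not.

(⟹) Let x ∈ (A ∖ (A ∪ B)) ∪ ((A ∩ B) ∖ (B ∖ A)). Then x ∈ A ∩ B, from which x ∈ A.

(⟸) This inclusion fails. Take A = {1}, B = ∅; then 1 ∈ A but 1 ∉ (A ∖ (A ∪ B)) ∪ ((A ∩ B) ∖ (B ∖ A)).

(⊆) holds; (⊇) fails.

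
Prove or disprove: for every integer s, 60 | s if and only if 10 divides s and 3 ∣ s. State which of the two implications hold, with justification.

Only the forward direction holds.

(←) This fails: take s = 30. Both 10 ∣ 30 and 3 ∣ 30, yet 30 is not a multiple of 60 (since 30 = 0·60 + 30), so 60 ∤ 30.

(→) If 60 ∣ s, write s = 60q. Since 60 = 6·10, s = 10·(6q), so 10 ∣ s; and since 60 = 20·3, s = 3·(20q), so 3 ∣ s.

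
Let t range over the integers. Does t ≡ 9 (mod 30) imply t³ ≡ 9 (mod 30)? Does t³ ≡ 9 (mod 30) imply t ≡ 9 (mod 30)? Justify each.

Both directions hold; the statement is true.

(⇐) Suppose t³ ≡ 9 (mod 30). The only residue r in {0, …, 29} with r³ ≡ 9 (mod 30) is r = 9, so t ≡ 9 (mod 30).

(⇒) Suppose t ≡ 9 (mod 30). Write t = 30j + 9. Then (30j + 9)³ = 27000j³ + 24300j² + 7290j + 729 = 30(900j³ + 810j² + 243j + 24) + 9, so t³ ≡ 9 (mod 30).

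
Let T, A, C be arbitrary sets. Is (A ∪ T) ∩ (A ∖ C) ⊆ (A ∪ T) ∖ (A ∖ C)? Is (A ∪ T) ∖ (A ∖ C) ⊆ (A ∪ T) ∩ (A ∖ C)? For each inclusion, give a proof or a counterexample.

(⊆) fails and (⊇) fails.

Forward inclusion. This inclusion fails. Take T = ∅, A = {1}, C = ∅; then 1 ∈ (A ∪ T) ∩ (A ∖ C) but 1 ∉ (A ∪ T) ∖ (A ∖ C).

Reverse inclusion. This inclusion fails. Take T = {1}, A = ∅, C = ∅; then 1 ∈ (A ∪ T) ∖ (A ∖ C) but 1 ∉ (A ∪ T) ∩ (A ∖ C).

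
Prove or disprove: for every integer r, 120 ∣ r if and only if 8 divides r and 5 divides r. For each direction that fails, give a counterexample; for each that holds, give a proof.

Only the forward implication holds.

(⇐) This fails: take r = 40. Both 8 ∣ 40 and 5 ∣ 40, yet 40 is not a multiple of 120 (since 40 = 0·120 + 40), so 120 ∤ 40.

(⇒) If 120 ∣ r, write r = 120q. Since 120 = 15·8, r = 8·(15q), so 8 ∣ r; and since 120 = 24·5, r = 5·(24q), so 5 ∣ r.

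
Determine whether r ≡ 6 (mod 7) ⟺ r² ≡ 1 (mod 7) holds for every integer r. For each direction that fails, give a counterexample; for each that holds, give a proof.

Converse. This fails: take r = 1. Then 1² = 1 ≡ 1 (mod 7), yet 1 ≡ 1 (mod 7), not 6.

Forward direction. Suppose r ≡ 6 (mod 7). Write r = 7j + 6. Then (7j + 6)² = 49j² + 84j + 36 = 7(7j² + 12j + 5) + 1, so r² ≡ 1 (mod 7).

(⇒) holds; (⇐) fails.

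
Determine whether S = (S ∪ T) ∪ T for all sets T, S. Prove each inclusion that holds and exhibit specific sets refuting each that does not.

(⊇) This inclusion fails. Take T = {1}, S = ∅; then 1 ∈ (S ∪ T) ∪ T but 1 ∉ S.

(⊆) Let x ∈ S. Then either x ∈ S and x ∉ T; or x ∈ T ∩ S. In each case x ∈ (S ∪ T) ∪ T, so S ⊆ (S ∪ T) ∪ T.

The sets are not equal: only the forward inclusion holds.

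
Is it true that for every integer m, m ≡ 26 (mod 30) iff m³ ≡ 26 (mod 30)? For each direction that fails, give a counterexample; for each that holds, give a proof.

Both directions hold.

(←) Suppose m³ ≡ 26 (mod 30). The only residue r in {0, …, 29} with r³ ≡ 26 (mod 30) is r = 26, so m ≡ 26 (mod 30).

(→) Suppose m ≡ 26 (mod 30). Write m = 30j + 26. Then (30j + 26)³ = 27000j³ + 70200j² + 60840j + 17576 = 30(900j³ + 2340j² + 2028j + 585) + 26, so m³ ≡ 26 (mod 30).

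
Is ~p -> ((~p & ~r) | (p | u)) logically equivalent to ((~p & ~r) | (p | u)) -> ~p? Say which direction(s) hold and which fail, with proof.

Neither implication holds.

(⟹) This fails. Under p = T, u = F, r = F, the left side is true but the right side is false.

(⟸) This fails. Under p = F, u = F, r = T, the left side is false but the right side is true.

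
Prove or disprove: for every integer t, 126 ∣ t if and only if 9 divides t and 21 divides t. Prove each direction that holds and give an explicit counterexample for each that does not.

(⇒) holds; (⇐) fails.

(⟹) If 126 ∣ t, write t = 126q. Since 126 = 14·9, t = 9·(14q), so 9 ∣ t; and since 126 = 6·21, t = 21·(6q), so 21 ∣ t.

(⟸) This fails: take t = 63. Both 9 ∣ 63 and 21 ∣ 63, yet 63 is not a multiple of 126 (since 63 = 0·126 + 63), so 126 ∤ 63.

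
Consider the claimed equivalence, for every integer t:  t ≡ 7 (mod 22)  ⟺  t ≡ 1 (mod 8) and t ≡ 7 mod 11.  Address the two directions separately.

Only the reverse direction holds.

[⇒] This fails: t = 51 gives 51 ≡ 7 (mod 22) but 51 ≡ 3 (mod 8), so the conjunction on the right does not hold.

[⇐] Conversely, if t ≡ 1 (mod 8) and t ≡ 7 (mod 11), then by the Chinese remainder theorem t ≡ 73 (mod 88). Since 73 ≡ 7 (mod 22) and 22 ∣ 88, we get t ≡ 7 (mod 22).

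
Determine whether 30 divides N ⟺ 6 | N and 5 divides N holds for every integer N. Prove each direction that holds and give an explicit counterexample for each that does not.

(→) If 30 ∣ N, write N = 30q. Since 30 = 5·6, N = 6·(5q), so 6 ∣ N; and since 30 = 6·5, N = 5·(6q), so 5 ∣ N.

(←) Suppose 6 ∣ N and 5 ∣ N. Any common multiple of 6 and 5 is a multiple of their lcm; here gcd(6, 5) = 1, so lcm(6, 5) = 6·5 = 30, so 30 ∣ N.

Equivalent; both directions hold.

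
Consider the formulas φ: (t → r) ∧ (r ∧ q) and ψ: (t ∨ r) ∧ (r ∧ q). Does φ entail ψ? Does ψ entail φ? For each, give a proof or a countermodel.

Both implications hold.

(→) Assume the antecedent. If r is true, the antecedent forces (r = T, q = T, t = F) or (r = T, q = T, t = T), and (t ∨ r) ∧ (r ∧ q) holds there. If r is false, the antecedent cannot hold. Either way (t ∨ r) ∧ (r ∧ q) holds.

(←) Assume the antecedent. If r is true, the antecedent forces (r = T, q = T, t = F) or (r = T, q = T, t = T), and (t → r) ∧ (r ∧ q) holds there. If r is false, the antecedent cannot hold. Either way (t → r) ∧ (r ∧ q) holds.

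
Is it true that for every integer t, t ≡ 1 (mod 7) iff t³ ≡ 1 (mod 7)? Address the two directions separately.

The forward direction holds; the converse fails.

[⇒] Suppose t ≡ 1 (mod 7). Write t = 7j + 1. Then (7j + 1)³ = 343j³ + 147j² + 21j + 1 = 7(49j³ + 21j² + 3j) + 1, so t³ ≡ 1 (mod 7).

[⇐] This fails: take t = 2. Then 2³ = 8 ≡ 1 (mod 7), yet 2 ≡ 2 (mod 7), not 1.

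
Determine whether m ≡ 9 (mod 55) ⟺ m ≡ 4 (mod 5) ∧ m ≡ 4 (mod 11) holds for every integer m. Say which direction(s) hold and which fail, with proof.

(⇒) fails and (⇐) fails.

[⇒] This fails: m = 9 gives 9 ≡ 9 (mod 55) but 9 ≡ 9 (mod 11), so the conjunction on the right does not hold.

[⇐] This fails: m = 4 satisfies both congruences on the right (4 ≡ 4 mod 5 and 4 ≡ 4 mod 11) yet 4 ≡ 4 (mod 55), not 9.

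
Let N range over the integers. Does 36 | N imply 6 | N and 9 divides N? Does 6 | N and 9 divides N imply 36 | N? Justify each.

(→) If 36 ∣ N, write N = 36q. Since 36 = 6·6, N = 6·(6q), so 6 ∣ N; and since 36 = 4·9, N = 9·(4q), so 9 ∣ N.

(←) This fails: take N = 18. Both 6 ∣ 18 and 9 ∣ 18, yet 18 is not a multiple of 36 (since 18 = 0·36 + 18), so 36 ∤ 18.

Only the forward implication holds.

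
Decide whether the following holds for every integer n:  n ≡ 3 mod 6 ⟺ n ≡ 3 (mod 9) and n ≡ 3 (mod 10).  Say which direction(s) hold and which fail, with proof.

Converse. If n ≡ 3 (mod 9) and n ≡ 3 (mod 10), then by the Chinese remainder theorem n ≡ 3 (mod 90). Since 3 ≡ 3 (mod 6) and 6 ∣ 90, we get n ≡ 3 (mod 6).

Forward direction. This fails: n = 33 gives 33 ≡ 3 (mod 6) but 33 ≡ 6 (mod 9), so the conjunction on the right does not hold.

Not equivalent: only (⇐) holds.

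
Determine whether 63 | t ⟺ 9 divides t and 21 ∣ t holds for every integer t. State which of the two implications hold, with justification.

Equivalent; both directions hold.

(→) If 63 ∣ t, write t = 63q. Since 63 = 7·9, t = 9·(7q), so 9 ∣ t; and since 63 = 3·21, t = 21·(3q), so 21 ∣ t.

(←) Suppose 9 ∣ t and 21 ∣ t. Any common multiple of 9 and 21 is a multiple of their lcm; here lcm(9, 21) = 9·21/gcd(9, 21) = 189/3 = 63, so 63 ∣ t.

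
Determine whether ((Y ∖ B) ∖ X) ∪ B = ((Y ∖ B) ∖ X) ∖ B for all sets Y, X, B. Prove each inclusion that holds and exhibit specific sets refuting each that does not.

Forward inclusion. This inclusion fails. Take Y = ∅, X = ∅, B = {1}; then 1 ∈ ((Y ∖ B) ∖ X) ∪ B but 1 ∉ ((Y ∖ B) ∖ X) ∖ B.

Reverse inclusion. Let x ∈ ((Y ∖ B) ∖ X) ∖ B. Then x ∈ Y and x ∉ X, B, from which x ∈ ((Y ∖ B) ∖ X) ∪ B.

Only the reverse inclusion holds.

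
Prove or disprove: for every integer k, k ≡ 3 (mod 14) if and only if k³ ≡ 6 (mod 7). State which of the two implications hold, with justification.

(⇒) holds; (⇐) fails.

(⟹) Suppose k ≡ 3 (mod 14). Then k³ ≡ 3³ = 27 (mod 14), and since 7 ∣ 14, also k³ ≡ 6 (mod 7).

(⟸) This fails: take k = 5. Then 5³ = 125 ≡ 6 (mod 7), yet 5 ≡ 5 (mod 14), not 3.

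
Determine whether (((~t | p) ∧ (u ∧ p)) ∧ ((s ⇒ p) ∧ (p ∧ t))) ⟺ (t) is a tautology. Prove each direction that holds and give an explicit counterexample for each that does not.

[⇒] Assume the antecedent. If s is true, the antecedent forces (s = T, t = T, p = T, u = T), and t holds there. If s is false, the antecedent forces (s = F, t = T, p = T, u = T), and t holds there. Either way t holds.

[⇐] This fails. Under s = F, t = T, p = F, u = F, the left side is false but the right side is true.

The forward direction holds; the converse fails.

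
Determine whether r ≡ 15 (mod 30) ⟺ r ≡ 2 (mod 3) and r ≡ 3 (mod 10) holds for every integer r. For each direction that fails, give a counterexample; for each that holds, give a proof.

Neither implication holds.

(⟹) This fails: r = 15 gives 15 ≡ 15 (mod 30) but 15 ≡ 0 (mod 3), so the conjunction on the right does not hold.

(⟸) This fails: r = 23 satisfies both congruences on the right (23 ≡ 2 mod 3 and 23 ≡ 3 mod 10) yet 23 ≡ 23 (mod 30), not 15.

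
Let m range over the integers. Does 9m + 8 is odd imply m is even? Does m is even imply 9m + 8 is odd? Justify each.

Neither direction holds.

(→) This fails: m = 7 gives 9m + 8 = 71, which is odd, but 7 is odd, not even.

(←) This also fails: m = 2 is even, but 9m + 8 = 26 is even, not odd.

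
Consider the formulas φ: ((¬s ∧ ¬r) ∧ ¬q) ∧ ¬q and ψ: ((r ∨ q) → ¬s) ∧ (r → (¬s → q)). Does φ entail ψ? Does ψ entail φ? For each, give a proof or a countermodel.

Only the forward direction holds.

Forward direction. Assume the antecedent. If r is true, the antecedent cannot hold. If r is false, the antecedent forces (r = F, s = F, q = F), and the consequent holds there. Either way the consequent holds.

Converse. This fails. Under r = F, s = T, q = F, the left side is false but the right side is true.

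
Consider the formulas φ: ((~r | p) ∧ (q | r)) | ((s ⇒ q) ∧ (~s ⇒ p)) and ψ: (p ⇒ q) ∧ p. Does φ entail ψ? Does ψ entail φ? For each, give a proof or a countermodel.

Only the converse holds.

Forward direction. This fails. Under p = T, r = F, s = F, q = F, the left side is true but the right side is false.

Converse. Assume the antecedent. If r is true, the antecedent forces (p = T, r = T, s = F, q = T) or (p = T, r = T, s = T, q = T), and the consequent holds there. If r is false, the antecedent forces (p = T, r = F, s = F, q = T) or (p = T, r = F, s = T, q = T), and the consequent holds there. Either way the consequent holds.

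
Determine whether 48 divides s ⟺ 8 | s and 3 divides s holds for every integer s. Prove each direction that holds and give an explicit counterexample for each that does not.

[⇐] This fails: take s = 24. Both 8 ∣ 24 and 3 ∣ 24, yet 24 is not a multiple of 48 (since 24 = 0·48 + 24), so 48 ∤ 24.

[⇒] If 48 ∣ s, write s = 48q. Since 48 = 6·8, s = 8·(6q), so 8 ∣ s; and since 48 = 16·3, s = 3·(16q), so 3 ∣ s.

The forward direction holds; the converse fails.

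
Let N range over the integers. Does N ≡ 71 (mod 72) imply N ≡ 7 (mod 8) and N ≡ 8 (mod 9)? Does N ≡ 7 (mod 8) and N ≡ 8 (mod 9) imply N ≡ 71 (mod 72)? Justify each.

Both directions hold.

Converse. If N ≡ 7 (mod 8) and N ≡ 8 (mod 9), then by the Chinese remainder theorem N ≡ 71 (mod 72). This is exactly N ≡ 71 (mod 72).

Forward direction. Suppose N ≡ 71 (mod 72); write N = 72j + 71. Since 8 ∣ 72, reducing mod 8 gives N ≡ 71 ≡ 7 (mod 8); since 9 ∣ 72, reducing mod 9 gives N ≡ 71 ≡ 8 (mod 9).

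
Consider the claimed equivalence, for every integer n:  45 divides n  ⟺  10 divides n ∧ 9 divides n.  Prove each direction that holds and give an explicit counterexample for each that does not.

(⟹) This fails: take n = 45. Certainly 45 ∣ 45, but 10 ∤ 45.

(⟸) Suppose 10 ∣ n and 9 ∣ n. Any common multiple of 10 and 9 is a multiple of their lcm; here gcd(10, 9) = 1, so lcm(10, 9) = 10·9 = 90, so 90 ∣ n. Since 45 ∣ 90, it follows that 45 ∣ n.

(⇒) fails; (⇐) holds.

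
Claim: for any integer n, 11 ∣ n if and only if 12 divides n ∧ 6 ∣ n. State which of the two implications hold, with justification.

(⟹) This fails: take n = 11. Certainly 11 ∣ 11, but 12 ∤ 11.

(⟸) This fails: take n = 12. Both 12 ∣ 12 and 6 ∣ 12, yet 12 is not a multiple of 11 (since 12 = 1·11 + 1), so 11 ∤ 12.

Neither implication holds.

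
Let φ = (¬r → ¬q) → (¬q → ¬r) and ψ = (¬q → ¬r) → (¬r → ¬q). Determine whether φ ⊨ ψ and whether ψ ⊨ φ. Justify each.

(⟹) This fails. Under r = F, q = T, the left side is true but the right side is false.

(⟸) This fails. Under r = T, q = F, the left side is false but the right side is true.

(⇒) fails and (⇐) fails.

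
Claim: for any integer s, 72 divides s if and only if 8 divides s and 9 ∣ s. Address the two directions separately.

The biconditional holds.

Converse. Suppose 8 ∣ s and 9 ∣ s. Any common multiple of 8 and 9 is a multiple of their lcm; here gcd(8, 9) = 1, so lcm(8, 9) = 8·9 = 72, so 72 ∣ s.

Forward direction. If 72 ∣ s, write s = 72q. Since 72 = 9·8, s = 8·(9q), so 8 ∣ s; and since 72 = 8·9, s = 9·(8q), so 9 ∣ s.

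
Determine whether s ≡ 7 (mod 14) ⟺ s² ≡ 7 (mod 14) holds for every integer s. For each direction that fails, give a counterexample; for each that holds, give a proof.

Both directions hold.

(→) Suppose s ≡ 7 (mod 14). Write s = 14j + 7. Then (14j + 7)² = 196j² + 196j + 49 = 14(14j² + 14j + 3) + 7, so s² ≡ 7 (mod 14).

(←) Conversely, suppose s² ≡ 7 (mod 14). The only residue r in {0, …, 13} with r² ≡ 7 (mod 14) is r = 7, so s ≡ 7 (mod 14).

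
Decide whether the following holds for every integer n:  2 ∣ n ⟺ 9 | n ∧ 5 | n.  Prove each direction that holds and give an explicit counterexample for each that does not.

Forward direction. This fails: take n = 2. Certainly 2 ∣ 2, but 9 ∤ 2.

Converse. This fails: take n = 45. Both 9 ∣ 45 and 5 ∣ 45, yet 45 is not a multiple of 2 (since 45 = 22·2 + 1), so 2 ∤ 45.

Neither direction holds.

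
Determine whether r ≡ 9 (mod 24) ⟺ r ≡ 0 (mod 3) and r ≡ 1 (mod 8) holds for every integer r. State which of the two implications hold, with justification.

Forward direction. Suppose r ≡ 9 (mod 24); write r = 24j + 9. Since 3 ∣ 24, reducing mod 3 gives r ≡ 9 ≡ 0 (mod 3); since 8 ∣ 24, reducing mod 8 gives r ≡ 9 ≡ 1 (mod 8).

Converse. If r ≡ 0 (mod 3) and r ≡ 1 (mod 8), then by the Chinese remainder theorem r ≡ 9 (mod 24). This is exactly r ≡ 9 (mod 24).

The biconditional holds.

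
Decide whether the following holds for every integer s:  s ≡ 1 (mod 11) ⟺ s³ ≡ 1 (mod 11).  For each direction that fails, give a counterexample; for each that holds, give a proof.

Equivalent; both directions hold.

Forward direction. Suppose s ≡ 1 (mod 11). Write s = 11j + 1. Then (11j + 1)³ = 1331j³ + 363j² + 33j + 1 = 11(121j³ + 33j² + 3j) + 1, so s³ ≡ 1 (mod 11).

Converse. Suppose s³ ≡ 1 (mod 11). The only residue r in {0, …, 10} with r³ ≡ 1 (mod 11) is r = 1, so s ≡ 1 (mod 11).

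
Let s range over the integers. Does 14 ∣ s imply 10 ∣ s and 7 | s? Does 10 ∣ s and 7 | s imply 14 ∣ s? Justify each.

(←) Suppose 10 ∣ s and 7 ∣ s. Any common multiple of 10 and 7 is a multiple of their lcm; here gcd(10, 7) = 1, so lcm(10, 7) = 10·7 = 70, so 70 ∣ s. Since 14 ∣ 70, it follows that 14 ∣ s.

(→) This fails: take s = 14. Certainly 14 ∣ 14, but 10 ∤ 14.

(⇒) fails; (⇐) holds.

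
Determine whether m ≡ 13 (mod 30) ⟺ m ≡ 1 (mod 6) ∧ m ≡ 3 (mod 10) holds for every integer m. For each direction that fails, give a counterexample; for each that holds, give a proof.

Converse. If m ≡ 1 (mod 6) and m ≡ 3 (mod 10), then by the Chinese remainder theorem m ≡ 13 (mod 30). This is exactly m ≡ 13 (mod 30).

Forward direction. Suppose m ≡ 13 (mod 30); write m = 30j + 13. Since 6 ∣ 30, reducing mod 6 gives m ≡ 13 ≡ 1 (mod 6); since 10 ∣ 30, reducing mod 10 gives m ≡ 13 ≡ 3 (mod 10).

Both implications hold.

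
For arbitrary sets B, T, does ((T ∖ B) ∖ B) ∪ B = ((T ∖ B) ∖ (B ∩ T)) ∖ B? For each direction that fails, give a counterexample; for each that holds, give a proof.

Only the reverse inclusion holds.

(⟸) Let x ∈ ((T ∖ B) ∖ (B ∩ T)) ∖ B. Then x ∈ T and x ∉ B, from which x ∈ ((T ∖ B) ∖ B) ∪ B.

(⟹) This inclusion fails. Take B = {1}, T = ∅; then 1 ∈ ((T ∖ B) ∖ B) ∪ B but 1 ∉ ((T ∖ B) ∖ (B ∩ T)) ∖ B.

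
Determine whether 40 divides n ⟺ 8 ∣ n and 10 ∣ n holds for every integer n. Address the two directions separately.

[⇐] Suppose 8 ∣ n and 10 ∣ n. Any common multiple of 8 and 10 is a multiple of their lcm; here lcm(8, 10) = 8·10/gcd(8, 10) = 80/2 = 40, so 40 ∣ n.

[⇒] If 40 ∣ n, write n = 40q. Since 40 = 5·8, n = 8·(5q), so 8 ∣ n; and since 40 = 4·10, n = 10·(4q), so 10 ∣ n.

The biconditional holds.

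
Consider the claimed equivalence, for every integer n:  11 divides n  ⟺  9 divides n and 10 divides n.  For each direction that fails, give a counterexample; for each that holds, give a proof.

(⇒) fails and (⇐) fails.

(→) This fails: take n = 11. Certainly 11 ∣ 11, but 9 ∤ 11.

(←) This fails: take n = 90. Both 9 ∣ 90 and 10 ∣ 90, yet 90 is not a multiple of 11 (since 90 = 8·11 + 2), so 11 ∤ 90.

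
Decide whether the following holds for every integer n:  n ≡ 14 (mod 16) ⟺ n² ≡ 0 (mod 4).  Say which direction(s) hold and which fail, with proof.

Only the forward implication holds.

(⇒) Suppose n ≡ 14 (mod 16). Then n² ≡ 14² = 196 (mod 16), and since 4 ∣ 16, also n² ≡ 0 (mod 4).

(⇐) This fails: take n = 0. Then 0² = 0 ≡ 0 (mod 4), yet 0 ≡ 0 (mod 16), not 14.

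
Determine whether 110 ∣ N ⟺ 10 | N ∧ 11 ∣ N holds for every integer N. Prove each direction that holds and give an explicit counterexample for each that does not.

The biconditional holds.

[⇐] Suppose 10 ∣ N and 11 ∣ N. Any common multiple of 10 and 11 is a multiple of their lcm; here gcd(10, 11) = 1, so lcm(10, 11) = 10·11 = 110, so 110 ∣ N.

[⇒] If 110 ∣ N, write N = 110q. Since 110 = 11·10, N = 10·(11q), so 10 ∣ N; and since 110 = 10·11, N = 11·(10q), so 11 ∣ N.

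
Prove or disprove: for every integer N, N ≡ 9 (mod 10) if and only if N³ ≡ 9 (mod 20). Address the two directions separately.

The forward direction fails; the converse holds.

(⇒) This fails: take N = 19. Then 19 ≡ 9 (mod 10), but 19³ = 6859 ≡ 19 (mod 20), not 9.

(⇐) Conversely, the residues r modulo 20 with r³ ≡ 9 (mod 20) are exactly {9}, and each is ≡ 9 (mod 10).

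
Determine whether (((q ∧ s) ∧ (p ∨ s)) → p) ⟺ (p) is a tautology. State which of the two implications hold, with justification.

(⇒) This fails. Under s = F, p = F, q = F, the left side is true but the right side is false.

(⇐) Assume the antecedent. If s is true, the antecedent forces (s = T, p = T, q = F) or (s = T, p = T, q = T), and ((q ∧ s) ∧ (p ∨ s)) → p holds there. If s is false, ((q ∧ s) ∧ (p ∨ s)) → p reduces to true regardless of the other variables. Either way ((q ∧ s) ∧ (p ∨ s)) → p holds.

The forward direction fails; the converse holds.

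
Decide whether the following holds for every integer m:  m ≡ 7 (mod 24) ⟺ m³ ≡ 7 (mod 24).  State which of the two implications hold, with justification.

The biconditional holds.

Forward direction. Suppose m ≡ 7 (mod 24). Write m = 24j + 7. Then (24j + 7)³ = 13824j³ + 12096j² + 3528j + 343 = 24(576j³ + 504j² + 147j + 14) + 7, so m³ ≡ 7 (mod 24).

Converse. Suppose m³ ≡ 7 (mod 24). The only residue r in {0, …, 23} with r³ ≡ 7 (mod 24) is r = 7, so m ≡ 7 (mod 24).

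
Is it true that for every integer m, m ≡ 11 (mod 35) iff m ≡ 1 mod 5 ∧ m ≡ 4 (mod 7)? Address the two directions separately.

Forward direction. Suppose m ≡ 11 (mod 35); write m = 35j + 11. Since 5 ∣ 35, reducing mod 5 gives m ≡ 11 ≡ 1 (mod 5); since 7 ∣ 35, reducing mod 7 gives m ≡ 11 ≡ 4 (mod 7).

Converse. If m ≡ 1 (mod 5) and m ≡ 4 (mod 7), then by the Chinese remainder theorem m ≡ 11 (mod 35). This is exactly m ≡ 11 (mod 35).

The biconditional holds.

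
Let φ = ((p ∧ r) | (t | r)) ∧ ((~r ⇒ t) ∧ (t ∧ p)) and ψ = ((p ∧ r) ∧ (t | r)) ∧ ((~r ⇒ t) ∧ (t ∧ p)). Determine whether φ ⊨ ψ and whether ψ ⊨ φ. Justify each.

The forward direction fails; the converse holds.

(→) This fails. Under t = T, p = T, r = F, the left side is true but the right side is false.

(←) Assume the antecedent. If t is true, the antecedent forces (t = T, p = T, r = T), and the consequent holds there. If t is false, the antecedent cannot hold. Either way the consequent holds.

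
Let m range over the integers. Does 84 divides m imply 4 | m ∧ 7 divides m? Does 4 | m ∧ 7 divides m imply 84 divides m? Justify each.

The forward direction holds; the converse fails.

(→) If 84 ∣ m, write m = 84q. Since 84 = 21·4, m = 4·(21q), so 4 ∣ m; and since 84 = 12·7, m = 7·(12q), so 7 ∣ m.

(←) This fails: take m = 28. Both 4 ∣ 28 and 7 ∣ 28, yet 28 is not a multiple of 84 (since 28 = 0·84 + 28), so 84 ∤ 28.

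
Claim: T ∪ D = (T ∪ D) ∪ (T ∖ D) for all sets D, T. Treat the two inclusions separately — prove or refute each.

Both inclusions hold.

Forward inclusion. Let x ∈ T ∪ D. Then either x ∈ D and x ∉ T; or x ∈ T and x ∉ D; or x ∈ D ∩ T. In each case x ∈ (T ∪ D) ∪ (T ∖ D), so T ∪ D ⊆ (T ∪ D) ∪ (T ∖ D).

Reverse inclusion. Let x ∈ (T ∪ D) ∪ (T ∖ D). Then either x ∈ D and x ∉ T; or x ∈ T and x ∉ D; or x ∈ D ∩ T. In each case x ∈ T ∪ D, so (T ∪ D) ∪ (T ∖ D) ⊆ T ∪ D.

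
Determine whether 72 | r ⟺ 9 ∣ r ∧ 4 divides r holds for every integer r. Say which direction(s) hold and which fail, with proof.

Not equivalent: only (⇒) holds.

(⟹) If 72 ∣ r, write r = 72q. Since 72 = 8·9, r = 9·(8q), so 9 ∣ r; and since 72 = 18·4, r = 4·(18q), so 4 ∣ r.

(⟸) This fails: take r = 36. Both 9 ∣ 36 and 4 ∣ 36, yet 36 is not a multiple of 72 (since 36 = 0·72 + 36), so 72 ∤ 36.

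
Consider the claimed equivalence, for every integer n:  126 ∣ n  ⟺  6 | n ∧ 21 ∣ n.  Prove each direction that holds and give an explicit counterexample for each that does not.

Not equivalent: only (⇒) holds.

[⇒] If 126 ∣ n, write n = 126q. Since 126 = 21·6, n = 6·(21q), so 6 ∣ n; and since 126 = 6·21, n = 21·(6q), so 21 ∣ n.

[⇐] This fails: take n = 42. Both 6 ∣ 42 and 21 ∣ 42, yet 42 is not a multiple of 126 (since 42 = 0·126 + 42), so 126 ∤ 42.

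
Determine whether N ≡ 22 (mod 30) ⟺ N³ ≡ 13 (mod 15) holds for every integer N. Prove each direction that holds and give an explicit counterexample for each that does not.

(⇒) holds; (⇐) fails.

(←) This fails: take N = 7. Then 7³ = 343 ≡ 13 (mod 15), yet 7 ≡ 7 (mod 30), not 22.

(→) Suppose N ≡ 22 (mod 30). Then N³ ≡ 22³ = 10648 (mod 30), and since 15 ∣ 30, also N³ ≡ 13 (mod 15).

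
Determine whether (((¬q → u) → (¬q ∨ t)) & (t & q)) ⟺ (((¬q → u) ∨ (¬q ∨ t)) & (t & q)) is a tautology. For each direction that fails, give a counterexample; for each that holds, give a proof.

(→) Assume the antecedent. If u is true, the antecedent forces (u = T, q = T, t = T), and the consequent holds there. If u is false, the antecedent forces (u = F, q = T, t = T), and the consequent holds there. Either way the consequent holds.

(←) Assume the antecedent. If u is true, the antecedent forces (u = T, q = T, t = T), and the consequent holds there. If u is false, the antecedent forces (u = F, q = T, t = T), and the consequent holds there. Either way the consequent holds.

Both directions hold; the statement is true.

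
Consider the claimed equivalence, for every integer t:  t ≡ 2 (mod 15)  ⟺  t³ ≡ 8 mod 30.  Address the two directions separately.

Not equivalent: only (⇐) holds.

(→) This fails: take t = 17. Then 17 ≡ 2 (mod 15), but 17³ = 4913 ≡ 23 (mod 30), not 8.

(←) Conversely, the residues r modulo 30 with r³ ≡ 8 (mod 30) are exactly {2}, and each is ≡ 2 (mod 15).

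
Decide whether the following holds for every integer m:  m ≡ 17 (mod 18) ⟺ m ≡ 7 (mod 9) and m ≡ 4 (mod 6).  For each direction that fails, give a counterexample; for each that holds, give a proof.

(⇒) fails and (⇐) fails.

[⇒] This fails: m = 17 gives 17 ≡ 17 (mod 18) but 17 ≡ 8 (mod 9), so the conjunction on the right does not hold.

[⇐] This fails: m = 16 satisfies both congruences on the right (16 ≡ 7 mod 9 and 16 ≡ 4 mod 6) yet 16 ≡ 16 (mod 18), not 17.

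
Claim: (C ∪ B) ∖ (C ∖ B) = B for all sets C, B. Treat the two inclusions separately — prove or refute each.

Both inclusions hold.

Forward inclusion. Let x ∈ (C ∪ B) ∖ (C ∖ B). Then either x ∈ B and x ∉ C; or x ∈ C ∩ B. In each case x ∈ B, so (C ∪ B) ∖ (C ∖ B) ⊆ B.

Reverse inclusion. Let x ∈ B. Then either x ∈ B and x ∉ C; or x ∈ C ∩ B. In each case x ∈ (C ∪ B) ∖ (C ∖ B), so B ⊆ (C ∪ B) ∖ (C ∖ B).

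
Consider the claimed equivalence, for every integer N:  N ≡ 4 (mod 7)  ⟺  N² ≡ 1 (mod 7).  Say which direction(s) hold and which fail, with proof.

(⟹) This fails: take N = 4. Then 4 ≡ 4 (mod 7), but 4² = 16 ≡ 2 (mod 7), not 1.

(⟸) This fails: take N = 1. Then 1² = 1 ≡ 1 (mod 7), yet 1 ≡ 1 (mod 7), not 4.

Both directions fail.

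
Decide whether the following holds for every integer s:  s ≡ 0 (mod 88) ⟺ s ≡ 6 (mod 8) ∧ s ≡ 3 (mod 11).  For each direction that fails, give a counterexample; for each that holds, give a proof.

Both directions fail.

[⇒] This fails: s = 0 gives 0 ≡ 0 (mod 88) but 0 ≡ 0 (mod 8), so the conjunction on the right does not hold.

[⇐] This fails: s = 14 satisfies both congruences on the right (14 ≡ 6 mod 8 and 14 ≡ 3 mod 11) yet 14 ≡ 14 (mod 88), not 0.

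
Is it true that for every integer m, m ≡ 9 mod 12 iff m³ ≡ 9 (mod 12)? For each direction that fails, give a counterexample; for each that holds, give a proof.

(⟹) Suppose m ≡ 9 mod 12. Write m = 12j + 9. Then (12j + 9)³ = 1728j³ + 3888j² + 2916j + 729 = 12(144j³ + 324j² + 243j + 60) + 9, so m³ ≡ 9 (mod 12).

(⟸) Conversely, suppose m³ ≡ 9 (mod 12). The only residue r in {0, …, 11} with r³ ≡ 9 (mod 12) is r = 9, so m ≡ 9 (mod 12).

Both directions hold.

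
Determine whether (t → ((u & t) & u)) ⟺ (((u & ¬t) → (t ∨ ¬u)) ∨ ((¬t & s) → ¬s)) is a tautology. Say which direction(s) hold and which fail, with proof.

Neither implication holds.

(⟹) This fails. Under s = T, u = T, t = F, the left side is true but the right side is false.

(⟸) This fails. Under s = F, u = F, t = T, the left side is false but the right side is true.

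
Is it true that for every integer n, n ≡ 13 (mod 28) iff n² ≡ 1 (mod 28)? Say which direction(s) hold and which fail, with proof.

(⇒) Suppose n ≡ 13 (mod 28). Write n = 28j + 13. Then (28j + 13)² = 784j² + 728j + 169 = 28(28j² + 26j + 6) + 1, so n² ≡ 1 (mod 28).

(⇐) This fails: take n = 1. Then 1² = 1 ≡ 1 (mod 28), yet 1 ≡ 1 (mod 28), not 13.

The forward direction holds; the converse fails.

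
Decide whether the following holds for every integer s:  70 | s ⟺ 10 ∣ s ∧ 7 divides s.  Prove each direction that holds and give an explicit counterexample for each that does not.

The biconditional holds.

(⟹) If 70 ∣ s, write s = 70q. Since 70 = 7·10, s = 10·(7q), so 10 ∣ s; and since 70 = 10·7, s = 7·(10q), so 7 ∣ s.

(⟸) Suppose 10 ∣ s and 7 ∣ s. Any common multiple of 10 and 7 is a multiple of their lcm; here gcd(10, 7) = 1, so lcm(10, 7) = 10·7 = 70, so 70 ∣ s.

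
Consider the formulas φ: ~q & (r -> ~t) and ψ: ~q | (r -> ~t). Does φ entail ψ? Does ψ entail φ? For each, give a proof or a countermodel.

(←) This fails. Under t = F, q = T, r = F, the left side is false but the right side is true.

(→) Assume the antecedent. If t is true, the antecedent forces (t = T, q = F, r = F), and ~q | (r -> ~t) holds there. If t is false, ~q | (r -> ~t) reduces to true regardless of the other variables. Either way ~q | (r -> ~t) holds.

The forward direction holds; the converse fails.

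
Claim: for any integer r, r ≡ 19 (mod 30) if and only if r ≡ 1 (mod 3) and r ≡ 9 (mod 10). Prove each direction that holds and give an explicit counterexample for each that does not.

(⟹) Suppose r ≡ 19 (mod 30); write r = 30j + 19. Since 3 ∣ 30, reducing mod 3 gives r ≡ 19 ≡ 1 (mod 3); since 10 ∣ 30, reducing mod 10 gives r ≡ 19 ≡ 9 (mod 10).

(⟸) Conversely, if r ≡ 1 (mod 3) and r ≡ 9 (mod 10), then by the Chinese remainder theorem r ≡ 19 (mod 30). This is exactly r ≡ 19 (mod 30).

Equivalent; both directions hold.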